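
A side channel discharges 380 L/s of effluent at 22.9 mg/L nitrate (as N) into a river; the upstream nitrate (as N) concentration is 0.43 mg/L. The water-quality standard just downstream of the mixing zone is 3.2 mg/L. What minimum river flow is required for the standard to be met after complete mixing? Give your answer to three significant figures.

2700 L/s

Set C_mix = 3.2: (Q·0.4300 + 380.0·22.90) / (Q + 380.0) = 3.2
→ Q = 380.0·(22.90 − 3.2)/(3.2 − 0.4300) = 2703 L/s.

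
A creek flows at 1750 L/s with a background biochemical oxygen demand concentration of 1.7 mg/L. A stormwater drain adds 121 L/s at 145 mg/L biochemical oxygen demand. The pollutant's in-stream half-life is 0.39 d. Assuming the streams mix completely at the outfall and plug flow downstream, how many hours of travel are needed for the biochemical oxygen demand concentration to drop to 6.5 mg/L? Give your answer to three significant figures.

7.06 h

Mixed concentration C = ΣQC/ΣQ = (1750·1.700 + 121.0·145.0) / 1871 = 20520/1871 = 10.97 mg/L.
Half-life 0.39 d → k = ln 2 / 0.39 = 1.777 d⁻¹.
10.97·exp(−k·t) = 6.5 → t = ln(10.97/6.5)/k = 25430 s = 7.064 h.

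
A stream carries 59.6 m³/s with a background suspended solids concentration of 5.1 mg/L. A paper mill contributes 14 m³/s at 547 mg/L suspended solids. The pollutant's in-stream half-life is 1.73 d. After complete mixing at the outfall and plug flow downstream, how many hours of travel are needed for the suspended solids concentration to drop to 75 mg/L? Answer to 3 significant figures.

Conservation of mass: C = (59.60·5.100 + 14.00·547.0) / 73.60 = 7962/73.60 = 108.2 mg/L.
Half-life 1.73 d → k = ln 2 / 1.73 = 0.4007 d⁻¹.
108.2·exp(−k·t) = 75 → t = ln(108.2/75)/k = 78990 s = 21.94 h.

21.9 h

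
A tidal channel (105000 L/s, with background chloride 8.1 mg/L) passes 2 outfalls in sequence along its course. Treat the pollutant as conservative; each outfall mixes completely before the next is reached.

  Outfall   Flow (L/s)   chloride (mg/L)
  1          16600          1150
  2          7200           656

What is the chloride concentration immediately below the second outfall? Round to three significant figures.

191 mg/L

Outfall 1: combined Q = 121600 L/s; C = (105000·8.100 + 16600·1150)/121600 = 164.0 mg/L.
Outfall 2: combined Q = 128800 L/s; C = (121600·164.0 + 7200·656.0)/128800 = 191.5 mg/L.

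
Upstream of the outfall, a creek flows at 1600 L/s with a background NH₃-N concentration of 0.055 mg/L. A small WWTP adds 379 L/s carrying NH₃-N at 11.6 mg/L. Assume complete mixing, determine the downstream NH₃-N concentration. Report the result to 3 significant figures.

Flow-weighted average: C = (1600·0.05500 + 379.0·11.60) / 1979 = 4484/1979 = 2.266 mg/L.

2.27 mg/L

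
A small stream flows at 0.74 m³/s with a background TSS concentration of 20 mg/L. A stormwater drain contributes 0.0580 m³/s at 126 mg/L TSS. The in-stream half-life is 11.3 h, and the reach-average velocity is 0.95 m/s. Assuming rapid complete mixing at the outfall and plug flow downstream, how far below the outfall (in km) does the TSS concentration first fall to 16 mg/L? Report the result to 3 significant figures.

30.6 km

Conservation of mass: C = (0.7400·20.00 + 0.05800·126.0) / 0.7980 = 22.11/0.7980 = 27.70 mg/L.
Half-life 11.3 h → k = ln 2 / 11.3 = 0.06134 h⁻¹ = 1.472 d⁻¹.
Set 27.70·exp(−k·t) = 16 → t = ln(27.70/16)/k = 32220 s = 8.950 h.
Distance = v·t = 0.95·32220 = 30610 m = 30.61 km.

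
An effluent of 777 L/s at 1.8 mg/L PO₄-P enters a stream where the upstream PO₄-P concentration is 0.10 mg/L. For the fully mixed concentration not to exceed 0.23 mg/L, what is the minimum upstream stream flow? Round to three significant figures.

Set C_mix = 0.23: (Q·0.1000 + 777.0·1.800) / (Q + 777.0) = 0.23
→ Q = 777.0·(1.800 − 0.23)/(0.23 − 0.1000) = 9384 L/s.

9380 L/s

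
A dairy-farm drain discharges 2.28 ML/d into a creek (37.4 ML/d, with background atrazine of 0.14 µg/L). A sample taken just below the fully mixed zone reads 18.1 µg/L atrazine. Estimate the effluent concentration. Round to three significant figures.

313 µg/L

Mass balance: 37.40·0.1400 + 2.280·Cₑ = 39.68·18.10
→ Cₑ = (39.68·18.10 − 37.40·0.1400) / 2.280 = 312.7 µg/L.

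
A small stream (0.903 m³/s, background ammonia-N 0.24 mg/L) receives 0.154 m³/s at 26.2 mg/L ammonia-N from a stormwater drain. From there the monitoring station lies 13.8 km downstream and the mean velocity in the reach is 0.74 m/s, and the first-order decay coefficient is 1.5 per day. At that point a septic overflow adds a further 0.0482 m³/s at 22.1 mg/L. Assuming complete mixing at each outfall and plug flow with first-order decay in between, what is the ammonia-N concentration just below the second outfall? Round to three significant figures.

3.75 mg/L

Mixed concentration C = ΣQC/ΣQ = (0.9030·0.2400 + 0.1540·26.20) / 1.057 = 4.252/1.057 = 4.022 mg/L; combined flow 1.057 m³/s.
Travel time t = 13.8·1000 / 0.74 = 18650 s = 5.180 h.
After decay, C = 4.022 × e^(−kt) = 4.022 × 0.7234 = 2.910 mg/L.
Second outfall: C = (1.057·2.910 + 0.04820·22.10)/1.105 = 3.747 mg/L.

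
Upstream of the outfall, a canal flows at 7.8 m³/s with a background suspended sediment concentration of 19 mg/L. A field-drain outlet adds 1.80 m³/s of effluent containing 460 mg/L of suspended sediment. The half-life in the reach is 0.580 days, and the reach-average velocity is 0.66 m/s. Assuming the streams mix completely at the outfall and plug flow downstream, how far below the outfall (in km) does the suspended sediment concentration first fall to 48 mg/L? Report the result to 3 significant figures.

Flow-weighted average: C = (7.800·19.00 + 1.800·460.0) / 9.600 = 976.2/9.600 = 101.7 mg/L.
Half-life 0.580 d → k = ln 2 / 0.580 = 1.195 d⁻¹.
Set 101.7·exp(−k·t) = 48 → t = ln(101.7/48)/k = 54270 s = 15.08 h.
Distance = v·t = 0.66·54270 = 35820 m = 35.82 km.

35.8 km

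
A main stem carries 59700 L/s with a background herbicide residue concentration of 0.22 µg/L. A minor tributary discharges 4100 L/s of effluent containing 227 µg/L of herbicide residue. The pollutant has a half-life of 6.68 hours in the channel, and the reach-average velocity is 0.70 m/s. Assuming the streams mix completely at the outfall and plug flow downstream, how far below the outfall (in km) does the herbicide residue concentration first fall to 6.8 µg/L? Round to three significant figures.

Mixed concentration C = ΣQC/ΣQ = (59700·0.2200 + 4100·227.0) / 63800 = 943800/63800 = 14.79 µg/L.
Half-life 6.68 h → k = ln 2 / 6.68 = 0.1038 h⁻¹ = 2.490 d⁻¹.
Set 14.79·exp(−k·t) = 6.8 → t = ln(14.79/6.8)/k = 26970 s = 7.491 h.
Distance = v·t = 0.70·26970 = 18880 m = 18.88 km.

18.9 km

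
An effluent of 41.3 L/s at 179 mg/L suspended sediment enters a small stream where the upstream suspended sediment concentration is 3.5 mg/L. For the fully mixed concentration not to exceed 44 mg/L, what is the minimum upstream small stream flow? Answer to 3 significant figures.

138 L/s

Set C_mix = 44: (Q·3.500 + 41.30·179.0) / (Q + 41.30) = 44
→ Q = 41.30·(179.0 − 44)/(44 − 3.500) = 137.7 L/s.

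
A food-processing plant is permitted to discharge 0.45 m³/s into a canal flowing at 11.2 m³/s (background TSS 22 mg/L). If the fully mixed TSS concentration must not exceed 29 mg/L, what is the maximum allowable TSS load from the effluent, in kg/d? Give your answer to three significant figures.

Mass balance at the limit: 11.20·22.00 + 0.4500·Cₑ = 11.65·29 → Cₑ = 203.2 mg/L.
Load = 0.4500 m³/s × 203.2 g/m³ × 86 400 s/d = 7901 kg/d.

7900 kg/d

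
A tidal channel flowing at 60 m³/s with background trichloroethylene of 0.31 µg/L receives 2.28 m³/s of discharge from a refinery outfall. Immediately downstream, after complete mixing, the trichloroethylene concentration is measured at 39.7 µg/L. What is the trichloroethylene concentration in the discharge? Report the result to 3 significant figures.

Mass balance: 60.00·0.3100 + 2.280·Cₑ = 62.28·39.70
→ Cₑ = (62.28·39.70 − 60.00·0.3100) / 2.280 = 1076 µg/L.

1080 µg/L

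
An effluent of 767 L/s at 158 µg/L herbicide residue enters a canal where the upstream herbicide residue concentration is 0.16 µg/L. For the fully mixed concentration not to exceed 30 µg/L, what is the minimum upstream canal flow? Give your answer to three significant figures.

Set C_mix = 30: (Q·0.1600 + 767.0·158.0) / (Q + 767.0) = 30
→ Q = 767.0·(158.0 − 30)/(30 − 0.1600) = 3290 L/s.

3290 L/s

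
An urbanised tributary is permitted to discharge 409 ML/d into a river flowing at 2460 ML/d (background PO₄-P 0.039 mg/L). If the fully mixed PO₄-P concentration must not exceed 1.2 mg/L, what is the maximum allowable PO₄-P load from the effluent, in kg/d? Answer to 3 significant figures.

3350 kg/d

Mass balance at the limit: 2460·0.03900 + 409.0·Cₑ = 2869·1.2 → Cₑ = 8.183 mg/L.
409.0 ML/d = 4.734 m³/s. Load = 4.734 m³/s × 8.183 g/m³ × 86 400 s/d = 3347 kg/d.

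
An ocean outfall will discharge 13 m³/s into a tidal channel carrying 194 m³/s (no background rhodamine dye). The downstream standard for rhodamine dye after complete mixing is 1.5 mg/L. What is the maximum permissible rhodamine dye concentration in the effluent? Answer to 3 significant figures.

23.9 mg/L

At the limit, (Qr·Cr + Qe·Cₑ)/(Qr + Qe) = 1.5:
Cₑ = (207.0·1.5 − 194.0·0) / 13.00 = 23.88 mg/L.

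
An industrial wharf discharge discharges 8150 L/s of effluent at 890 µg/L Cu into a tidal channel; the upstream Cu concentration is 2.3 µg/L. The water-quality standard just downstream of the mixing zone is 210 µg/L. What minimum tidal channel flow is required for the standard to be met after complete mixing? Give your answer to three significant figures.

26700 L/s

Set C_mix = 210: (Q·2.300 + 8150·890.0) / (Q + 8150) = 210
→ Q = 8150·(890.0 − 210)/(210 − 2.300) = 26680 L/s.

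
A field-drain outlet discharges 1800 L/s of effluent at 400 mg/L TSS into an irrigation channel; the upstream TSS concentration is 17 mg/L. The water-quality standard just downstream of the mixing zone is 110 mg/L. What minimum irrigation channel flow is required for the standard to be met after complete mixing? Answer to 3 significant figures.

5610 L/s

Set C_mix = 110: (Q·17.00 + 1800·400.0) / (Q + 1800) = 110
→ Q = 1800·(400.0 − 110)/(110 − 17.00) = 5613 L/s.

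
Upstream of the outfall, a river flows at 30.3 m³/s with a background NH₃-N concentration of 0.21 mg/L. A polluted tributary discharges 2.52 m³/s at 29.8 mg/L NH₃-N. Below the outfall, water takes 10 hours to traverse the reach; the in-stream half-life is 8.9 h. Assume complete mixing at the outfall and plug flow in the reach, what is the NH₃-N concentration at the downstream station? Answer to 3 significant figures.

1.14 mg/L

After mixing, C = (30.30·0.2100 + 2.520·29.80) / 32.82 = 81.46/32.82 = 2.482 mg/L.
Half-life 8.9 h → k = ln 2 / 8.9 = 0.07788 h⁻¹ = 1.869 d⁻¹.
Applying C = C₀e^(−kt): 2.482 × 0.4589 = 1.139 mg/L.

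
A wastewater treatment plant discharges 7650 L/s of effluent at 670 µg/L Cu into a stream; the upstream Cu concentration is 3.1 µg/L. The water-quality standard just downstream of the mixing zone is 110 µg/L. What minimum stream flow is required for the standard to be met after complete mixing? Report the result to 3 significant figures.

40100 L/s

Set C_mix = 110: (Q·3.100 + 7650·670.0) / (Q + 7650) = 110
→ Q = 7650·(670.0 − 110)/(110 − 3.100) = 40070 L/s.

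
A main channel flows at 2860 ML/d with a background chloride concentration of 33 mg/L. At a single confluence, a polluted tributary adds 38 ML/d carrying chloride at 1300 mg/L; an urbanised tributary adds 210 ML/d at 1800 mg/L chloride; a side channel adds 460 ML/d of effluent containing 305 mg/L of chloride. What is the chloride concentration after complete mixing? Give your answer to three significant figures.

Mass balance: C = (2860·33.00 + 38.00·1300 + 210.0·1800 + 460.0·305.0) / 3568 = 662100/3568 = 185.6 mg/L.

186 mg/L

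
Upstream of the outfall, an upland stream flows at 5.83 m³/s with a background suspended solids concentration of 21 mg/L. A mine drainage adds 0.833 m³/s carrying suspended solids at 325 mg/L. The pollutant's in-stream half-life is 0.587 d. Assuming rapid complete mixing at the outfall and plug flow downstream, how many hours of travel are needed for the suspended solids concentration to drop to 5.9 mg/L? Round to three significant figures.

46.8 h

After mixing, C = (5.830·21.00 + 0.8330·325.0) / 6.663 = 393.2/6.663 = 59.01 mg/L.
Half-life 0.587 d → k = ln 2 / 0.587 = 1.181 d⁻¹.
59.01·exp(−k·t) = 5.9 → t = ln(59.01/5.9)/k = 168500 s = 46.80 h.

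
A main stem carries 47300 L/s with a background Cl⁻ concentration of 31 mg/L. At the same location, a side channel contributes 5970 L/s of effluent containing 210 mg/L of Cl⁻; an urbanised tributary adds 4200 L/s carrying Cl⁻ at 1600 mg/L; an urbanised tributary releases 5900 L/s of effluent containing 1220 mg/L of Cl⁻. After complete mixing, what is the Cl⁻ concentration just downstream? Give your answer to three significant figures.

Mass balance: C = (47300·31.00 + 5970·210.0 + 4200·1600 + 5900·1220) / 63370 = 16640000/63370 = 262.6 mg/L.

263 mg/L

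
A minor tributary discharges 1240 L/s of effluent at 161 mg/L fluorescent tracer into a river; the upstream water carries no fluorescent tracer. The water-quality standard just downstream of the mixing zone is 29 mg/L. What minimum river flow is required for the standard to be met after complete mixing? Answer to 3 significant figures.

Set C_mix = 29: (Q·0 + 1240·161.0) / (Q + 1240) = 29
→ Q = 1240·(161.0 − 29)/(29 − 0) = 5644 L/s.

5640 L/s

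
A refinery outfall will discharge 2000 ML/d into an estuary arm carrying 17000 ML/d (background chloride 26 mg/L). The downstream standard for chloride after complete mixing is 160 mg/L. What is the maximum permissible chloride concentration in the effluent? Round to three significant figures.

At the limit, (Qr·Cr + Qe·Cₑ)/(Qr + Qe) = 160:
Cₑ = (19000·160 − 17000·26.00) / 2000 = 1299 mg/L.

1300 mg/L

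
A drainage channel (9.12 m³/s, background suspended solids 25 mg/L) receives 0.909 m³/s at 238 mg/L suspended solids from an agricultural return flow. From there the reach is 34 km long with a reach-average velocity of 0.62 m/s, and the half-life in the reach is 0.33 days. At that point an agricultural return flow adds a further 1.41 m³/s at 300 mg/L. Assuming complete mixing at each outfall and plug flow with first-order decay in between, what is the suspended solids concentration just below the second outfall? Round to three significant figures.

Mass balance: C = (9.120·25.00 + 0.9090·238.0) / 10.03 = 444.3/10.03 = 44.31 mg/L; combined flow 10.03 m³/s.
Travel time t = 34·1000 / 0.62 = 54840 s = 15.23 h.
Half-life 0.33 d → k = ln 2 / 0.33 = 2.100 d⁻¹.
After decay, C = 44.31 × e^(−kt) = 44.31 × 0.2636 = 11.68 mg/L.
Second outfall: C = (10.03·11.68 + 1.410·300.0)/11.44 = 47.22 mg/L.

47.2 mg/L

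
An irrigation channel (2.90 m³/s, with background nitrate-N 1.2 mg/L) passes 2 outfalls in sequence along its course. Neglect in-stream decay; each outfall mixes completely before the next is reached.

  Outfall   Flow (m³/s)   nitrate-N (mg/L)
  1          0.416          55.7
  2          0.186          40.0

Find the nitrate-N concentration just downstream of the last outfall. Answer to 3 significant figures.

After outfall 1: Q = 2.900 + 0.4160 = 3.316 m³/s; C = (2.900·1.200 + 0.4160·55.70)/3.316 = 8.037 mg/L.
After outfall 2: Q = 3.316 + 0.1860 = 3.502 m³/s; C = (3.316·8.037 + 0.1860·40.00)/3.502 = 9.735 mg/L.

9.73 mg/L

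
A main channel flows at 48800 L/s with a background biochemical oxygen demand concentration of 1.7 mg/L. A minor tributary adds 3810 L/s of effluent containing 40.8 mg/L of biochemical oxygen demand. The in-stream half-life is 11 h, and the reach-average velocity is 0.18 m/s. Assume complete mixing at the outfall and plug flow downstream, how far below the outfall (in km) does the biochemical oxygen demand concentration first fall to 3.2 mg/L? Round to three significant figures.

3.58 km

Conservation of mass: C = (48800·1.700 + 3810·40.80) / 52610 = 238400/52610 = 4.532 mg/L.
Half-life 11 h → k = ln 2 / 11 = 0.06301 h⁻¹ = 1.512 d⁻¹.
Set 4.532·exp(−k·t) = 3.2 → t = ln(4.532/3.2)/k = 19880 s = 5.521 h.
Distance = v·t = 0.18·19880 = 3578 m = 3.578 km.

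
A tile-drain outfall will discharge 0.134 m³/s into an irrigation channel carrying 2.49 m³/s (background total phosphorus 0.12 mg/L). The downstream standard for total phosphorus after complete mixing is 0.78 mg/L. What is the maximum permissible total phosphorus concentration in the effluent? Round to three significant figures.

At the limit, (Qr·Cr + Qe·Cₑ)/(Qr + Qe) = 0.78:
Cₑ = (2.624·0.78 − 2.490·0.1200) / 0.1340 = 13.04 mg/L.

13.0 mg/L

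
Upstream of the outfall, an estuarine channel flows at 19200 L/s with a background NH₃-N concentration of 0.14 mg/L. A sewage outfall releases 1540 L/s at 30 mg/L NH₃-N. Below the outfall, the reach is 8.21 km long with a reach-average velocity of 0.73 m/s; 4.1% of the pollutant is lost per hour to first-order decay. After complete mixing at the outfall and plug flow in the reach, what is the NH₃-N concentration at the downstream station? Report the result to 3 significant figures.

2.07 mg/L

Mass balance: C = (19200·0.1400 + 1540·30.00) / 20740 = 48890/20740 = 2.357 mg/L.
Travel time t = 8.21·1000 / 0.73 = 11250 s = 3.124 h.
4.1%/h lost → k = −ln(1 − 0.041) = 0.04186 h⁻¹.
Applying C = C₀e^(−kt): 2.357 × 0.8774 = 2.068 mg/L.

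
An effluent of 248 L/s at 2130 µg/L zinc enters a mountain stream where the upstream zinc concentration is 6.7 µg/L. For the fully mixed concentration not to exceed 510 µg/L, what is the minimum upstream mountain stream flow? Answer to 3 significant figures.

798 L/s

Set C_mix = 510: (Q·6.700 + 248.0·2130) / (Q + 248.0) = 510
→ Q = 248.0·(2130 − 510)/(510 − 6.700) = 798.3 L/s.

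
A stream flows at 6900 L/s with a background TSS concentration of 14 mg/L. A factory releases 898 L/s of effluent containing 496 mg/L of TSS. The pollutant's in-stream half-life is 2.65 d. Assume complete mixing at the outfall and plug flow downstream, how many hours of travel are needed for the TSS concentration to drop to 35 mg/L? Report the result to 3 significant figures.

63.0 h

Mixed concentration C = ΣQC/ΣQ = (6900·14.00 + 898.0·496.0) / 7798 = 542000/7798 = 69.51 mg/L.
Half-life 2.65 d → k = ln 2 / 2.65 = 0.2616 d⁻¹.
69.51·exp(−k·t) = 35 → t = ln(69.51/35)/k = 226600 s = 62.95 h.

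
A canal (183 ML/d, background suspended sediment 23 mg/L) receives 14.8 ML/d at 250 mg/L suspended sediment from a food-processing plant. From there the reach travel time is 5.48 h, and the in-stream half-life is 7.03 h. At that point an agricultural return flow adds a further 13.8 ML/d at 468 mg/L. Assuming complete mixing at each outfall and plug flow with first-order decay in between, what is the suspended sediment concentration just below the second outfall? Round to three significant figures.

After mixing, C = (183.0·23.00 + 14.80·250.0) / 197.8 = 7909/197.8 = 39.98 mg/L; combined flow 197.8 ML/d.
Half-life 7.03 h → k = ln 2 / 7.03 = 0.09860 h⁻¹ = 2.366 d⁻¹.
After decay, C = 39.98 × e^(−kt) = 39.98 × 0.5826 = 23.29 mg/L.
At the second outfall, C = (197.8·23.29 + 13.80·468.0) / (197.8 + 13.80) = 52.30 mg/L.

52.3 mg/L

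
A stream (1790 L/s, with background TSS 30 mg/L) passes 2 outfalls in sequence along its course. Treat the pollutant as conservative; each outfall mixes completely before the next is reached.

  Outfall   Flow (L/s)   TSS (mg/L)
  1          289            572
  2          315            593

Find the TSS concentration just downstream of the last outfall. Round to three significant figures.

170 mg/L

Outfall 1: combined Q = 2079 L/s; C = (1790·30.00 + 289.0·572.0)/2079 = 105.3 mg/L.
Outfall 2: combined Q = 2394 L/s; C = (2079·105.3 + 315.0·593.0)/2394 = 169.5 mg/L.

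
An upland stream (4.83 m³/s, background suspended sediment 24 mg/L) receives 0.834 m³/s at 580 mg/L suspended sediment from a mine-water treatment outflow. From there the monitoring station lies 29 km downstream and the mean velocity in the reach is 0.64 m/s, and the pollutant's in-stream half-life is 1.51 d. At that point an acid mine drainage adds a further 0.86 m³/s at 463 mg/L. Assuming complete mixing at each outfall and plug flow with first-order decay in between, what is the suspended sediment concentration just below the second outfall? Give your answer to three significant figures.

Mixed concentration C = ΣQC/ΣQ = (4.830·24.00 + 0.8340·580.0) / 5.664 = 599.6/5.664 = 105.9 mg/L; combined flow 5.664 m³/s.
Travel time t = 29·1000 / 0.64 = 45310 s = 12.59 h.
Half-life 1.51 d → k = ln 2 / 1.51 = 0.4590 d⁻¹.
Decay over the reach: 105.9·exp(−kt) = 105.9·0.7860 = 83.22 mg/L.
At the second outfall, C = (5.664·83.22 + 0.8600·463.0) / (5.664 + 0.8600) = 133.3 mg/L.

133 mg/L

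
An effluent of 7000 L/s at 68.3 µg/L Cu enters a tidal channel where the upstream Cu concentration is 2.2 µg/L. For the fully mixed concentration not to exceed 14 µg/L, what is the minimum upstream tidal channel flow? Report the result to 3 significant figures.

Set C_mix = 14: (Q·2.200 + 7000·68.30) / (Q + 7000) = 14
→ Q = 7000·(68.30 − 14)/(14 − 2.200) = 32210 L/s.

32200 L/s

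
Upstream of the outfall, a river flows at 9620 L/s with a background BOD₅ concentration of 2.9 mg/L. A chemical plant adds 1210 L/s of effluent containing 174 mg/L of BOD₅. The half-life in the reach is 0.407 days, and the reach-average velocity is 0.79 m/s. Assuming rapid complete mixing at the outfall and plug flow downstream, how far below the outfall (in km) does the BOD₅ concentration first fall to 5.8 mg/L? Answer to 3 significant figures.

53.5 km

Flow-weighted average: C = (9620·2.900 + 1210·174.0) / 10830 = 238400/10830 = 22.02 mg/L.
Half-life 0.407 d → k = ln 2 / 0.407 = 1.703 d⁻¹.
Set 22.02·exp(−k·t) = 5.8 → t = ln(22.02/5.8)/k = 67670 s = 18.80 h.
Distance = v·t = 0.79·67670 = 53460 m = 53.46 km.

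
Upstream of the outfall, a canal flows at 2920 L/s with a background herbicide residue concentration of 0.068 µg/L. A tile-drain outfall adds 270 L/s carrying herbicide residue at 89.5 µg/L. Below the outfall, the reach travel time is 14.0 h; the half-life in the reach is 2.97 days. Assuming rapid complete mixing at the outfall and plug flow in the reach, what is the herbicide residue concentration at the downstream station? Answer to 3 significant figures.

Mass balance: C = (2920·0.06800 + 270.0·89.50) / 3190 = 24360/3190 = 7.637 µg/L.
Half-life 2.97 d → k = ln 2 / 2.97 = 0.2334 d⁻¹.
After decay, C = 7.637 × e^(−kt) = 7.637 × 0.8727 = 6.665 µg/L.

6.67 µg/L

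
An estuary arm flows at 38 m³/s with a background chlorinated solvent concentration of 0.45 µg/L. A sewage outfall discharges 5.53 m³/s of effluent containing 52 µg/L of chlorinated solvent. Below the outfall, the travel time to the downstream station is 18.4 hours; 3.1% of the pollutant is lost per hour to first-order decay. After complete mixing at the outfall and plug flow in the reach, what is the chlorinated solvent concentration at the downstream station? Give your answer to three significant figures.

3.92 µg/L

Mass balance: C = (38.00·0.4500 + 5.530·52.00) / 43.53 = 304.7/43.53 = 6.999 µg/L.
3.1%/h lost → k = −ln(1 − 0.031) = 0.03149 h⁻¹.
After decay, C = 6.999 × e^(−kt) = 6.999 × 0.5602 = 3.921 µg/L.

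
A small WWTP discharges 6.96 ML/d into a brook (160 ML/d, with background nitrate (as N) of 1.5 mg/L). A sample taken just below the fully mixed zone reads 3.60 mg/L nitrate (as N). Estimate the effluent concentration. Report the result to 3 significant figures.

Mass balance: 160.0·1.500 + 6.960·Cₑ = 167.0·3.600
→ Cₑ = (167.0·3.600 − 160.0·1.500) / 6.960 = 51.88 mg/L.

51.9 mg/L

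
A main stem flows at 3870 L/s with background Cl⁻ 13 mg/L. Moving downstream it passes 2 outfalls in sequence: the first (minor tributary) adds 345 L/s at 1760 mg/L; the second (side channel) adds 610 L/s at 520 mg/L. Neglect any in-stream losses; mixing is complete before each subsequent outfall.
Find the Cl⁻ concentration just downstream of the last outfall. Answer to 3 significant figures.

202 mg/L

Outfall 1: combined Q = 4215 L/s; C = (3870·13.00 + 345.0·1760)/4215 = 156.0 mg/L.
Outfall 2: combined Q = 4825 L/s; C = (4215·156.0 + 610.0·520.0)/4825 = 202.0 mg/L.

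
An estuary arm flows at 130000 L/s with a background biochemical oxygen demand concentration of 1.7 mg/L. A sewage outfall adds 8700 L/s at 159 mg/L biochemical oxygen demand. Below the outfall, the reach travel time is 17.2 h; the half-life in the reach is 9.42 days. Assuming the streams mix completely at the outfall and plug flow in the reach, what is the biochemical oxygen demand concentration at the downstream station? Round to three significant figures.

11.0 mg/L

Mixed concentration C = ΣQC/ΣQ = (130000·1.700 + 8700·159.0) / 138700 = 1604000/138700 = 11.57 mg/L.
Half-life 9.42 d → k = ln 2 / 9.42 = 0.07358 d⁻¹.
After decay, C = 11.57 × e^(−kt) = 11.57 × 0.9486 = 10.97 mg/L.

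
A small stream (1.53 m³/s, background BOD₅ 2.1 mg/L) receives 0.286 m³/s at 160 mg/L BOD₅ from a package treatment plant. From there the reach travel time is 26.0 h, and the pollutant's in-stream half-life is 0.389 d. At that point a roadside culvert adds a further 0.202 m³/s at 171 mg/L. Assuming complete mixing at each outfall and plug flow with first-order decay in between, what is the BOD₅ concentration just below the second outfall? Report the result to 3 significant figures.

20.6 mg/L

Conservation of mass: C = (1.530·2.100 + 0.2860·160.0) / 1.816 = 48.97/1.816 = 26.97 mg/L; combined flow 1.816 m³/s.
Half-life 0.389 d → k = ln 2 / 0.389 = 1.782 d⁻¹.
First-order decay: C = 26.97·exp(−k·t) = 26.97·0.1451 = 3.913 mg/L.
At the second outfall, C = (1.816·3.913 + 0.2020·171.0) / (1.816 + 0.2020) = 20.64 mg/L.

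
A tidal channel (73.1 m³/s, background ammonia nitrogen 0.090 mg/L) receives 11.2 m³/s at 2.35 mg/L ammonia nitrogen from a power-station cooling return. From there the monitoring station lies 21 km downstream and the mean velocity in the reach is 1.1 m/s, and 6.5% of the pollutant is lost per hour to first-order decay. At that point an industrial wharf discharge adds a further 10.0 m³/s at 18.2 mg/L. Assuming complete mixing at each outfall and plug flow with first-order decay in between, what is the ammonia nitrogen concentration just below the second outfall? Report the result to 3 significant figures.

2.17 mg/L

Mass balance: C = (73.10·0.09000 + 11.20·2.350) / 84.30 = 32.90/84.30 = 0.3903 mg/L; combined flow 84.30 m³/s.
Travel time t = 21·1000 / 1.1 = 19090 s = 5.303 h.
6.5%/h lost → k = −ln(1 − 0.065) = 0.06721 h⁻¹.
After decay, C = 0.3903 × e^(−kt) = 0.3903 × 0.7002 = 0.2733 mg/L.
At the second outfall, C = (84.30·0.2733 + 10.00·18.20) / (84.30 + 10.00) = 2.174 mg/L.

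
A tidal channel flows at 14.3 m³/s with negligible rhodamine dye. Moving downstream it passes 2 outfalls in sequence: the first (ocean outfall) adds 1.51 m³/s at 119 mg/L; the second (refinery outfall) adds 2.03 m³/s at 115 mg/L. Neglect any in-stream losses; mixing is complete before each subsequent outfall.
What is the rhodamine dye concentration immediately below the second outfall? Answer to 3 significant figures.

Outfall 1: combined Q = 15.81 m³/s; C = (14.30·0 + 1.510·119.0)/15.81 = 11.37 mg/L.
Outfall 2: combined Q = 17.84 m³/s; C = (15.81·11.37 + 2.030·115.0)/17.84 = 23.16 mg/L.

23.2 mg/L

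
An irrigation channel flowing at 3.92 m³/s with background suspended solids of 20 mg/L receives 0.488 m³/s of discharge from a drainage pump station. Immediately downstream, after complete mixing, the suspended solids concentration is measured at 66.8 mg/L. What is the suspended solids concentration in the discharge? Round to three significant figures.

443 mg/L

Mass balance: 3.920·20.00 + 0.4880·Cₑ = 4.408·66.80
→ Cₑ = (4.408·66.80 − 3.920·20.00) / 0.4880 = 442.7 mg/L.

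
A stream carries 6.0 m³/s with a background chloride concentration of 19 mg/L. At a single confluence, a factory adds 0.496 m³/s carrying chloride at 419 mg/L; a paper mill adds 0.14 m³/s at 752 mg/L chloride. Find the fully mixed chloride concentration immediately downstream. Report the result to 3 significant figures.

64.4 mg/L

Mass balance: C = (6.000·19.00 + 0.4960·419.0 + 0.1400·752.0) / 6.636 = 427.1/6.636 = 64.36 mg/L.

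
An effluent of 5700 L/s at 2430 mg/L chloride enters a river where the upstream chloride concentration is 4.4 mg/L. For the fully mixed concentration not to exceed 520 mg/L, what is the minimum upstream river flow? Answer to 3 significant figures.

21100 L/s

Set C_mix = 520: (Q·4.400 + 5700·2430) / (Q + 5700) = 520
→ Q = 5700·(2430 − 520)/(520 − 4.400) = 21120 L/s.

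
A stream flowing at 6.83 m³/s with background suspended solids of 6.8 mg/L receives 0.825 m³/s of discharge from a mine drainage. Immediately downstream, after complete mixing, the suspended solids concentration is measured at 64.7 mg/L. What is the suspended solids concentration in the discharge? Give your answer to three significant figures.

544 mg/L

Mass balance: 6.830·6.800 + 0.8250·Cₑ = 7.655·64.70
→ Cₑ = (7.655·64.70 − 6.830·6.800) / 0.8250 = 544.0 mg/L.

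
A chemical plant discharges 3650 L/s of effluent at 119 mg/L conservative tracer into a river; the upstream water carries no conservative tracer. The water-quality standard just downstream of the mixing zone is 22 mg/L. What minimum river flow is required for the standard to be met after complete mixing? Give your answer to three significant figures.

16100 L/s

Set C_mix = 22: (Q·0 + 3650·119.0) / (Q + 3650) = 22
→ Q = 3650·(119.0 − 22)/(22 − 0) = 16090 L/s.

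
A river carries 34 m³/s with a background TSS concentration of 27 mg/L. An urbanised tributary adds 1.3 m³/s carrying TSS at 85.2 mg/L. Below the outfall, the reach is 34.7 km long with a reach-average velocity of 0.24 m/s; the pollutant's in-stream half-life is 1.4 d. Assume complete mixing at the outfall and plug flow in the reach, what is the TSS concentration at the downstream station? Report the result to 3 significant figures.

After mixing, C = (34.00·27.00 + 1.300·85.20) / 35.30 = 1029/35.30 = 29.14 mg/L.
Travel time t = 34.7·1000 / 0.24 = 144600 s = 40.16 h.
Half-life 1.4 d → k = ln 2 / 1.4 = 0.4951 d⁻¹.
Decay over the reach: 29.14·exp(−kt) = 29.14·0.4367 = 12.73 mg/L.

12.7 mg/L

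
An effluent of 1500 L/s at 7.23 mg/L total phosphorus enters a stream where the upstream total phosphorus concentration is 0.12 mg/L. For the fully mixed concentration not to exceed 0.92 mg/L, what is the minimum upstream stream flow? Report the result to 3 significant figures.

11800 L/s

Set C_mix = 0.92: (Q·0.1200 + 1500·7.230) / (Q + 1500) = 0.92
→ Q = 1500·(7.230 − 0.92)/(0.92 − 0.1200) = 11830 L/s.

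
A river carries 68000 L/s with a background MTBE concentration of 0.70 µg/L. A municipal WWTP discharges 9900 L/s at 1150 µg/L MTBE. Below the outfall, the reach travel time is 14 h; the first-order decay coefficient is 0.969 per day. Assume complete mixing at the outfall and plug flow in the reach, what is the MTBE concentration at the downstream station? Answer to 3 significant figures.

83.4 µg/L

Conservation of mass: C = (68000·0.7000 + 9900·1150) / 77900 = 11430000/77900 = 146.8 µg/L.
Applying C = C₀e^(−kt): 146.8 × 0.5682 = 83.39 µg/L.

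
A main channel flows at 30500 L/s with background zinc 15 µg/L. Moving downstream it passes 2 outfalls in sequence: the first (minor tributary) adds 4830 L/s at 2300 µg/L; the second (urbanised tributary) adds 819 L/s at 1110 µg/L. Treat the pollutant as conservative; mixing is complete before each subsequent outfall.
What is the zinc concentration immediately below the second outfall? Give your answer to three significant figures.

345 µg/L

Outfall 1: combined Q = 35330 L/s; C = (30500·15.00 + 4830·2300)/35330 = 327.4 µg/L.
Outfall 2: combined Q = 36150 L/s; C = (35330·327.4 + 819.0·1110)/36150 = 345.1 µg/L.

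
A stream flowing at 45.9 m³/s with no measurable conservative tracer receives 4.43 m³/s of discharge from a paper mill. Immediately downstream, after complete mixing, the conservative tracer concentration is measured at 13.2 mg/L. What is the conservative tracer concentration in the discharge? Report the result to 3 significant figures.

150 mg/L

Mass balance: 45.90·0 + 4.430·Cₑ = 50.33·13.20
→ Cₑ = (50.33·13.20 − 45.90·0) / 4.430 = 150.0 mg/L.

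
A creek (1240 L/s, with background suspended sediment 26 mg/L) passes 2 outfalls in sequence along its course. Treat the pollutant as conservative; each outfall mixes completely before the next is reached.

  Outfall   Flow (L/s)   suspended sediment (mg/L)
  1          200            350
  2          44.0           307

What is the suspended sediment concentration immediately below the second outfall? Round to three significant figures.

After outfall 1: Q = 1240 + 200.0 = 1440 L/s; C = (1240·26.00 + 200.0·350.0)/1440 = 71.00 mg/L.
After outfall 2: Q = 1440 + 44.00 = 1484 L/s; C = (1440·71.00 + 44.00·307.0)/1484 = 78.00 mg/L.

78.0 mg/L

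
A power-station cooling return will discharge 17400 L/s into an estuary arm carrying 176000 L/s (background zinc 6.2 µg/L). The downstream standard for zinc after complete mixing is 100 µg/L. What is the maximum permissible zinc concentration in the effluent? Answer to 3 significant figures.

At the limit, (Qr·Cr + Qe·Cₑ)/(Qr + Qe) = 100:
Cₑ = (193400·100 − 176000·6.200) / 17400 = 1049 µg/L.

1050 µg/L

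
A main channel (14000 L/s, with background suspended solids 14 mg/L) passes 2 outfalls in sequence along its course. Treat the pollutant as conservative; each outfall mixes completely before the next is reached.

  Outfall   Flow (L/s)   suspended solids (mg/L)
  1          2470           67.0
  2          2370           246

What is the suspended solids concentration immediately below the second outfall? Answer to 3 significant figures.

Outfall 1: combined Q = 16470 L/s; C = (14000·14.00 + 2470·67.00)/16470 = 21.95 mg/L.
Outfall 2: combined Q = 18840 L/s; C = (16470·21.95 + 2370·246.0)/18840 = 50.13 mg/L.

50.1 mg/L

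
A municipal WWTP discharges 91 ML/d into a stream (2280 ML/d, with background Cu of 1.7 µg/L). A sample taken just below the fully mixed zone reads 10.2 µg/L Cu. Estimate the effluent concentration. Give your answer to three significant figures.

223 µg/L

Mass balance: 2280·1.700 + 91.00·Cₑ = 2371·10.20
→ Cₑ = (2371·10.20 − 2280·1.700) / 91.00 = 223.2 µg/L.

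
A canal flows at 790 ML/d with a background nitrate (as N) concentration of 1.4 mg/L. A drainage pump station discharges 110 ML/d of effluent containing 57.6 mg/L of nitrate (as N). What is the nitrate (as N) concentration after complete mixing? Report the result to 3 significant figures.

8.27 mg/L

Conservation of mass: C = (790.0·1.400 + 110.0·57.60) / 900.0 = 7442/900.0 = 8.269 mg/L.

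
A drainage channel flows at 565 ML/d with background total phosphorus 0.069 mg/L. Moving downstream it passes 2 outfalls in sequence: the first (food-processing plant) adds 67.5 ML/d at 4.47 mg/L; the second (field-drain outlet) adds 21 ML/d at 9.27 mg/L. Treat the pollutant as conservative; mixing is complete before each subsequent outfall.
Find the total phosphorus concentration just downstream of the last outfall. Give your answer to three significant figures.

0.819 mg/L

After outfall 1: Q = 565.0 + 67.50 = 632.5 ML/d; C = (565.0·0.06900 + 67.50·4.470)/632.5 = 0.5387 mg/L.
After outfall 2: Q = 632.5 + 21.00 = 653.5 ML/d; C = (632.5·0.5387 + 21.00·9.270)/653.5 = 0.8193 mg/L.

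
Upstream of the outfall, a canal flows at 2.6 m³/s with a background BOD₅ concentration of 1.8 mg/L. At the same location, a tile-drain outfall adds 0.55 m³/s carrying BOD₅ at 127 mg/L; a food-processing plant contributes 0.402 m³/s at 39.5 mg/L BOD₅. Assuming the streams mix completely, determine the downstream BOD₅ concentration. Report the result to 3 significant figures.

25.5 mg/L

Flow-weighted average: C = (2.600·1.800 + 0.5500·127.0 + 0.4020·39.50) / 3.552 = 90.41/3.552 = 25.45 mg/L.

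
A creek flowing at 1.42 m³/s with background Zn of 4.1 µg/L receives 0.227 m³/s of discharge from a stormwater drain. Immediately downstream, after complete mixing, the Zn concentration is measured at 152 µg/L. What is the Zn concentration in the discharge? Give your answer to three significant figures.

1080 µg/L

Mass balance: 1.420·4.100 + 0.2270·Cₑ = 1.647·152.0
→ Cₑ = (1.647·152.0 − 1.420·4.100) / 0.2270 = 1077 µg/L.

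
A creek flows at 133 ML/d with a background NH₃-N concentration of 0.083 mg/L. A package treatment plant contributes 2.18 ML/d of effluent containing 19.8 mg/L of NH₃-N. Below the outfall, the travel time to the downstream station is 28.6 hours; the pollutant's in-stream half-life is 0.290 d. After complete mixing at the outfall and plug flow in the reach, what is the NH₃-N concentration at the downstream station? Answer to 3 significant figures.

Conservation of mass: C = (133.0·0.08300 + 2.180·19.80) / 135.2 = 54.20/135.2 = 0.4010 mg/L.
Half-life 0.290 d → k = ln 2 / 0.290 = 2.390 d⁻¹.
After decay, C = 0.4010 × e^(−kt) = 0.4010 × 0.05794 = 0.02323 mg/L.

0.0232 mg/L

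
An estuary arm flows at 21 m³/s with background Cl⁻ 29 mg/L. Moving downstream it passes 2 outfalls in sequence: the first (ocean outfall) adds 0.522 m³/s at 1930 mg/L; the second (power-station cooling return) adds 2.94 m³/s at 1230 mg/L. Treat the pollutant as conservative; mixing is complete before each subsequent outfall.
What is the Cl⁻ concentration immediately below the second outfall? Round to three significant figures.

Below outfall 1: Q → 21.52 m³/s, C = (21.00·29.00 + 0.5220·1930)/21.52 = 75.11 mg/L.
Below outfall 2: Q → 24.46 m³/s, C = (21.52·75.11 + 2.940·1230)/24.46 = 213.9 mg/L.

214 mg/L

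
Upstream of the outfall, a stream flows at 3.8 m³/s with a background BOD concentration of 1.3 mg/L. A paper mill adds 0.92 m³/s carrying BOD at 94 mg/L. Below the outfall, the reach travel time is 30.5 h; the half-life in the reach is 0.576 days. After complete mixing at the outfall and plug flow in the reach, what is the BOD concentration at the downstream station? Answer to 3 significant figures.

Flow-weighted average: C = (3.800·1.300 + 0.9200·94.00) / 4.720 = 91.42/4.720 = 19.37 mg/L.
Half-life 0.576 d → k = ln 2 / 0.576 = 1.203 d⁻¹.
Decay over the reach: 19.37·exp(−kt) = 19.37·0.2167 = 4.197 mg/L.

4.20 mg/L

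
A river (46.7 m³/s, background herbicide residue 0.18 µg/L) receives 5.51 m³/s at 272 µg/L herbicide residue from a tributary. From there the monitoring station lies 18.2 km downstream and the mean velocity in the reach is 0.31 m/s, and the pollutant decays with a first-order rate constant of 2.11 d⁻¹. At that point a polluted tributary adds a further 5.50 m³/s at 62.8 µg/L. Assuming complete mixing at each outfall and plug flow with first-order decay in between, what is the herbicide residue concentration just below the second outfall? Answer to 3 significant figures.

Flow-weighted average: C = (46.70·0.1800 + 5.510·272.0) / 52.21 = 1507/52.21 = 28.87 µg/L; combined flow 52.21 m³/s.
Travel time t = 18.2·1000 / 0.31 = 58710 s = 16.31 h.
First-order decay: C = 28.87·exp(−k·t) = 28.87·0.2384 = 6.882 µg/L.
Second outfall: C = (52.21·6.882 + 5.500·62.80)/57.71 = 12.21 µg/L.

12.2 µg/L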